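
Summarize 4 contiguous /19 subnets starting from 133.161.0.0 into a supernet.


Original prefix: /19
Number of subnets: 4 = 2^2
New prefix = 19 - 2 = 17
Supernet: 133.161.0.0/17


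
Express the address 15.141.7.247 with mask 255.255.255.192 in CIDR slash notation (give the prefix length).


Binary: 11111111.11111111.11111111.11000000
Count leading 1s
Prefix: /26


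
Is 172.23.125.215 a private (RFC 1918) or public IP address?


RFC 1918 private ranges:
  10.0.0.0/8 (10.0.0.0 - 10.255.255.255)
  172.16.0.0/12 (172.16.0.0 - 172.31.255.255)
  192.168.0.0/16 (192.168.0.0 - 192.168.255.255)
Private (in 172.16.0.0/12)


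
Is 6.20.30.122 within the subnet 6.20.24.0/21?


Subnet network: 6.20.24.0
Test IP AND mask: 6.20.24.0
Yes, 6.20.30.122 is in 6.20.24.0/21


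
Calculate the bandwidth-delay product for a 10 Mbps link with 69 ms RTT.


BDP = bandwidth * RTT
= 10 Mbps * 69 ms
= 10 * 1e6 * 69 / 1000 bits
= 690000 bits
= 86250 bytes
= 84.2285 KB
BDP = 690000 bits (86250 bytes)


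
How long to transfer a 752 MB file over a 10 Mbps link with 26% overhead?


Effective throughput = 10 * (1 - 26/100) = 7.4 Mbps
File size in Mb = 752 * 8 = 6016 Mb
Time = 6016 / 7.4
Time = 812.973 seconds


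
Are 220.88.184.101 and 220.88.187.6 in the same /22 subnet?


Mask: 255.255.252.0
220.88.184.101 AND mask = 220.88.184.0
220.88.187.6 AND mask = 220.88.184.0
Yes, same subnet (220.88.184.0)


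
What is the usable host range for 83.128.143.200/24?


Network: 83.128.143.0
Broadcast: 83.128.143.255
First usable = network + 1
Last usable = broadcast - 1
Range: 83.128.143.1 to 83.128.143.254


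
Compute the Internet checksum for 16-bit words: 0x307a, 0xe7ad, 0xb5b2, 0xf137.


Sum all words (with carry folding):
+ 0x307a = 0x307a
+ 0xe7ad = 0x1828
+ 0xb5b2 = 0xcdda
+ 0xf137 = 0xbf12
One's complement: ~0xbf12
Checksum = 0x40ed


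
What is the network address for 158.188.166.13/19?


IP:   10011110.10111100.10100110.00001101
Mask: 11111111.11111111.11100000.00000000
AND operation:
Net:  10011110.10111100.10100000.00000000
Network: 158.188.160.0/19


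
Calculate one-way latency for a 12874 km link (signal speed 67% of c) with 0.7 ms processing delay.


Speed = 0.67 * 3e5 km/s = 201000 km/s
Propagation delay = 12874 / 201000 = 0.064 s = 64.0498 ms
Processing delay = 0.7 ms
Total one-way latency = 64.7498 ms


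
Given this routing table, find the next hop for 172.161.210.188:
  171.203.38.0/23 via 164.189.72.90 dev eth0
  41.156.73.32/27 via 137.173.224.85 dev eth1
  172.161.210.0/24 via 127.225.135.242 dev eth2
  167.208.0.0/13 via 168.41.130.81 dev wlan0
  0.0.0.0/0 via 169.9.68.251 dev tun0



Longest prefix match for 172.161.210.188:
  /23 171.203.38.0: no
  /27 41.156.73.32: no
  /24 172.161.210.0: MATCH
  /13 167.208.0.0: no
  /0 0.0.0.0: MATCH
Selected: next-hop 127.225.135.242 via eth2 (matched /24)


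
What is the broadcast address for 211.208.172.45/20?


Network: 211.208.160.0/20
Host bits = 12
Set all host bits to 1:
Broadcast: 211.208.175.255


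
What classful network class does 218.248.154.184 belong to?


First octet: 218
Binary: 11011010
110xxxxx -> Class C (192-223)
Class C, default mask 255.255.255.0 (/24)


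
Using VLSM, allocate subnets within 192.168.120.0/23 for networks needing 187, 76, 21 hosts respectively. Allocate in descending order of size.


187 hosts -> /24 (254 usable): 192.168.120.0/24
76 hosts -> /25 (126 usable): 192.168.121.0/25
21 hosts -> /27 (30 usable): 192.168.121.128/27
Allocation: 192.168.120.0/24 (187 hosts, 254 usable); 192.168.121.0/25 (76 hosts, 126 usable); 192.168.121.128/27 (21 hosts, 30 usable)


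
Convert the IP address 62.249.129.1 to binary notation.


62 = 00111110
249 = 11111001
129 = 10000001
1 = 00000001
Binary: 00111110.11111001.10000001.00000001


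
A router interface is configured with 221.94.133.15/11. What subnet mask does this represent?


/11 means 11 network bits, 21 host bits
Binary: 11111111111000000000000000000000
Mask: 255.224.0.0


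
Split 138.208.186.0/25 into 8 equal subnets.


New prefix = 25 + 3 = 28
Each subnet has 16 addresses
  138.208.186.0/28
  138.208.186.16/28
  138.208.186.32/28
  138.208.186.48/28
  138.208.186.64/28
  138.208.186.80/28
  138.208.186.96/28
  138.208.186.112/28
Subnets: 138.208.186.0/28, 138.208.186.16/28, 138.208.186.32/28, 138.208.186.48/28, 138.208.186.64/28, 138.208.186.80/28, 138.208.186.96/28, 138.208.186.112/28


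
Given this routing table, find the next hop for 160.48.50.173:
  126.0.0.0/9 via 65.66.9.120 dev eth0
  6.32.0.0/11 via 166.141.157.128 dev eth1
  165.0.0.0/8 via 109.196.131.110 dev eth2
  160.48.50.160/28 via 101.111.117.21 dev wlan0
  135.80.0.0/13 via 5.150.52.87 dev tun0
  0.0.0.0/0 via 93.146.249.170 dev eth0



Longest prefix match for 160.48.50.173:
  /9 126.0.0.0: no
  /11 6.32.0.0: no
  /8 165.0.0.0: no
  /28 160.48.50.160: MATCH
  /13 135.80.0.0: no
  /0 0.0.0.0: MATCH
Selected: next-hop 101.111.117.21 via wlan0 (matched /28)


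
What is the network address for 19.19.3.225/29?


IP:   00010011.00010011.00000011.11100001
Mask: 11111111.11111111.11111111.11111000
AND operation:
Net:  00010011.00010011.00000011.11100000
Network: 19.19.3.224/29


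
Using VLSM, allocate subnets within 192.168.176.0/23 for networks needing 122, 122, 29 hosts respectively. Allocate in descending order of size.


122 hosts -> /25 (126 usable): 192.168.176.0/25
122 hosts -> /25 (126 usable): 192.168.176.128/25
29 hosts -> /27 (30 usable): 192.168.177.0/27
Allocation: 192.168.176.0/25 (122 hosts, 126 usable); 192.168.176.128/25 (122 hosts, 126 usable); 192.168.177.0/27 (29 hosts, 30 usable)


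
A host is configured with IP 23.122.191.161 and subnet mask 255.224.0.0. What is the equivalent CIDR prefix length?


Binary: 11111111.11100000.00000000.00000000
Count leading 1s
Prefix: /11


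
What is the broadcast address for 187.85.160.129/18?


Network: 187.85.128.0/18
Host bits = 14
Set all host bits to 1:
Broadcast: 187.85.191.255


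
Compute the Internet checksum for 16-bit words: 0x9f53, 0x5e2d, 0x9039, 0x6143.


Sum all words (with carry folding):
+ 0x9f53 = 0x9f53
+ 0x5e2d = 0xfd80
+ 0x9039 = 0x8dba
+ 0x6143 = 0xeefd
One's complement: ~0xeefd
Checksum = 0x1102


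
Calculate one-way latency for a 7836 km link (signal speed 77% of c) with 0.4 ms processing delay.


Speed = 0.77 * 3e5 km/s = 231000 km/s
Propagation delay = 7836 / 231000 = 0.0339 s = 33.9221 ms
Processing delay = 0.4 ms
Total one-way latency = 34.3221 ms


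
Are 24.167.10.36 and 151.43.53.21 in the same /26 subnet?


Mask: 255.255.255.192
24.167.10.36 AND mask = 24.167.10.0
151.43.53.21 AND mask = 151.43.53.0
No, different subnets (24.167.10.0 vs 151.43.53.0)


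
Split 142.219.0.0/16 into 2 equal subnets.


New prefix = 16 + 1 = 17
Each subnet has 32768 addresses
  142.219.0.0/17
  142.219.128.0/17
Subnets: 142.219.0.0/17, 142.219.128.0/17


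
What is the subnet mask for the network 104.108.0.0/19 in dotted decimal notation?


/19 means 19 network bits, 13 host bits
Binary: 11111111111111111110000000000000
Mask: 255.255.224.0


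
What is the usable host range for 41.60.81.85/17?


Network: 41.60.0.0
Broadcast: 41.60.127.255
First usable = network + 1
Last usable = broadcast - 1
Range: 41.60.0.1 to 41.60.127.254


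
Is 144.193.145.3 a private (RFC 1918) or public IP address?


RFC 1918 private ranges:
  10.0.0.0/8 (10.0.0.0 - 10.255.255.255)
  172.16.0.0/12 (172.16.0.0 - 172.31.255.255)
  192.168.0.0/16 (192.168.0.0 - 192.168.255.255)
Public (not in any RFC 1918 range)


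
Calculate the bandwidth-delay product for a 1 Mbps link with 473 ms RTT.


BDP = bandwidth * RTT
= 1 Mbps * 473 ms
= 1 * 1e6 * 473 / 1000 bits
= 473000 bits
= 59125 bytes
= 57.7393 KB
BDP = 473000 bits (59125 bytes)


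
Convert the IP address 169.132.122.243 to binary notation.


169 = 10101001
132 = 10000100
122 = 01111010
243 = 11110011
Binary: 10101001.10000100.01111010.11110011


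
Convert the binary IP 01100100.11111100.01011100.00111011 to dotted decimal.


01100100 = 100
11111100 = 252
01011100 = 92
00111011 = 59
IP: 100.252.92.59


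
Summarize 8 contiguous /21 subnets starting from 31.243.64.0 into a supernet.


Original prefix: /21
Number of subnets: 8 = 2^3
New prefix = 21 - 3 = 18
Supernet: 31.243.64.0/18


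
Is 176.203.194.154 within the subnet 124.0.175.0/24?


Subnet network: 124.0.175.0
Test IP AND mask: 176.203.194.0
No, 176.203.194.154 is not in 124.0.175.0/24


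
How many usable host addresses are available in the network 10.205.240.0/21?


Host bits = 32 - 21 = 11
Total addresses = 2^11 = 2048
Usable = total - 2 (network and broadcast)
Usable hosts: 2046


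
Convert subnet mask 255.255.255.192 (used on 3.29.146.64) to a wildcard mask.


Subnet mask: 255.255.255.192
Wildcard = 255.255.255.255 - subnet mask
255 - 255 = 0
255 - 255 = 0
255 - 255 = 0
255 - 192 = 63
Wildcard: 0.0.0.63


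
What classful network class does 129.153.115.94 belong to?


First octet: 129
Binary: 10000001
10xxxxxx -> Class B (128-191)
Class B, default mask 255.255.0.0 (/16)


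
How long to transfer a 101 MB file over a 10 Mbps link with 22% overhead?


Effective throughput = 10 * (1 - 22/100) = 7.8 Mbps
File size in Mb = 101 * 8 = 808 Mb
Time = 808 / 7.8
Time = 103.5897 seconds


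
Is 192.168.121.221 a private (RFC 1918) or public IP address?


RFC 1918 private ranges:
  10.0.0.0/8 (10.0.0.0 - 10.255.255.255)
  172.16.0.0/12 (172.16.0.0 - 172.31.255.255)
  192.168.0.0/16 (192.168.0.0 - 192.168.255.255)
Private (in 192.168.0.0/16)


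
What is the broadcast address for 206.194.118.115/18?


Network: 206.194.64.0/18
Host bits = 14
Set all host bits to 1:
Broadcast: 206.194.127.255


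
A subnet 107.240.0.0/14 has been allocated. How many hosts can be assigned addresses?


Host bits = 32 - 14 = 18
Total addresses = 2^18 = 262144
Usable = total - 2 (network and broadcast)
Usable hosts: 262142


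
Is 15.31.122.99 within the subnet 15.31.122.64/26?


Subnet network: 15.31.122.64
Test IP AND mask: 15.31.122.64
Yes, 15.31.122.99 is in 15.31.122.64/26


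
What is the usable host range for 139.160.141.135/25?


Network: 139.160.141.128
Broadcast: 139.160.141.255
First usable = network + 1
Last usable = broadcast - 1
Range: 139.160.141.129 to 139.160.141.254


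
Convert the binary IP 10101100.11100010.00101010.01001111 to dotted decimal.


10101100 = 172
11100010 = 226
00101010 = 42
01001111 = 79
IP: 172.226.42.79


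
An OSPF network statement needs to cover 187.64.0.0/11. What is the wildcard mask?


Subnet mask: 255.224.0.0
Wildcard = 255.255.255.255 - subnet mask
255 - 255 = 0
255 - 224 = 31
255 - 0 = 255
255 - 0 = 255
Wildcard: 0.31.255.255


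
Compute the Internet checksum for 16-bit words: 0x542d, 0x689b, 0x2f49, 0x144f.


Sum all words (with carry folding):
+ 0x542d = 0x542d
+ 0x689b = 0xbcc8
+ 0x2f49 = 0xec11
+ 0x144f = 0x0061
One's complement: ~0x0061
Checksum = 0xff9e


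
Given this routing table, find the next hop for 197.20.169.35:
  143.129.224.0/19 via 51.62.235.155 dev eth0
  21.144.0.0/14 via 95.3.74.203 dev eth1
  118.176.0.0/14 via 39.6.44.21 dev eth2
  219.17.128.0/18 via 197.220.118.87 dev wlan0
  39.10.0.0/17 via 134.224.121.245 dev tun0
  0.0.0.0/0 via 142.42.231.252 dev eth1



Longest prefix match for 197.20.169.35:
  /19 143.129.224.0: no
  /14 21.144.0.0: no
  /14 118.176.0.0: no
  /18 219.17.128.0: no
  /17 39.10.0.0: no
  /0 0.0.0.0: MATCH
Selected: next-hop 142.42.231.252 via eth1 (matched /0)


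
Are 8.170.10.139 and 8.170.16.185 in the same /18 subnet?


Mask: 255.255.192.0
8.170.10.139 AND mask = 8.170.0.0
8.170.16.185 AND mask = 8.170.0.0
Yes, same subnet (8.170.0.0)


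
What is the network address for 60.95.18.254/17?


IP:   00111100.01011111.00010010.11111110
Mask: 11111111.11111111.10000000.00000000
AND operation:
Net:  00111100.01011111.00000000.00000000
Network: 60.95.0.0/17


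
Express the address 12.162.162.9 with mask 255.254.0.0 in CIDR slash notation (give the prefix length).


Binary: 11111111.11111110.00000000.00000000
Count leading 1s
Prefix: /15


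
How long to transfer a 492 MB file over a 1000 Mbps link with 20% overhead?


Effective throughput = 1000 * (1 - 20/100) = 800 Mbps
File size in Mb = 492 * 8 = 3936 Mb
Time = 3936 / 800
Time = 4.92 seconds


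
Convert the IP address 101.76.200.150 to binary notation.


101 = 01100101
76 = 01001100
200 = 11001000
150 = 10010110
Binary: 01100101.01001100.11001000.10010110


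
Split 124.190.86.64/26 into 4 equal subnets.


New prefix = 26 + 2 = 28
Each subnet has 16 addresses
  124.190.86.64/28
  124.190.86.80/28
  124.190.86.96/28
  124.190.86.112/28
Subnets: 124.190.86.64/28, 124.190.86.80/28, 124.190.86.96/28, 124.190.86.112/28


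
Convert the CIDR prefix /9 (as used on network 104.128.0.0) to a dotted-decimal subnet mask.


/9 means 9 network bits, 23 host bits
Binary: 11111111100000000000000000000000
Mask: 255.128.0.0


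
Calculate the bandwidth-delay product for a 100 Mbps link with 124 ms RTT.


BDP = bandwidth * RTT
= 100 Mbps * 124 ms
= 100 * 1e6 * 124 / 1000 bits
= 12400000 bits
= 1550000 bytes
= 1513.6719 KB
BDP = 12400000 bits (1550000 bytes)


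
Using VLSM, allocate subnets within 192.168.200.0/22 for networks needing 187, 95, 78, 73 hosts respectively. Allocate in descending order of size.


187 hosts -> /24 (254 usable): 192.168.200.0/24
95 hosts -> /25 (126 usable): 192.168.201.0/25
78 hosts -> /25 (126 usable): 192.168.201.128/25
73 hosts -> /25 (126 usable): 192.168.202.0/25
Allocation: 192.168.200.0/24 (187 hosts, 254 usable); 192.168.201.0/25 (95 hosts, 126 usable); 192.168.201.128/25 (78 hosts, 126 usable); 192.168.202.0/25 (73 hosts, 126 usable)


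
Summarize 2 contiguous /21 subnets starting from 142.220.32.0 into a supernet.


Original prefix: /21
Number of subnets: 2 = 2^1
New prefix = 21 - 1 = 20
Supernet: 142.220.32.0/20


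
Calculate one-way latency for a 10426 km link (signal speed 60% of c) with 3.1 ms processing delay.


Speed = 0.6 * 3e5 km/s = 180000 km/s
Propagation delay = 10426 / 180000 = 0.0579 s = 57.9222 ms
Processing delay = 3.1 ms
Total one-way latency = 61.0222 ms


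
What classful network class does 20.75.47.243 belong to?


First octet: 20
Binary: 00010100
0xxxxxxx -> Class A (1-126)
Class A, default mask 255.0.0.0 (/8)


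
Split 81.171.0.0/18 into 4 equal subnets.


New prefix = 18 + 2 = 20
Each subnet has 4096 addresses
  81.171.0.0/20
  81.171.16.0/20
  81.171.32.0/20
  81.171.48.0/20
Subnets: 81.171.0.0/20, 81.171.16.0/20, 81.171.32.0/20, 81.171.48.0/20


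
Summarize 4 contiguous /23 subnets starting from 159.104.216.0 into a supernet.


Original prefix: /23
Number of subnets: 4 = 2^2
New prefix = 23 - 2 = 21
Supernet: 159.104.216.0/21


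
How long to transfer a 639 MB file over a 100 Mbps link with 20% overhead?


Effective throughput = 100 * (1 - 20/100) = 80 Mbps
File size in Mb = 639 * 8 = 5112 Mb
Time = 5112 / 80
Time = 63.9 seconds


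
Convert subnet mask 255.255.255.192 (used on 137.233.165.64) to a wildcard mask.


Subnet mask: 255.255.255.192
Wildcard = 255.255.255.255 - subnet mask
255 - 255 = 0
255 - 255 = 0
255 - 255 = 0
255 - 192 = 63
Wildcard: 0.0.0.63


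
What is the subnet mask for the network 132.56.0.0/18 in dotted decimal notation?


/18 means 18 network bits, 14 host bits
Binary: 11111111111111111100000000000000
Mask: 255.255.192.0


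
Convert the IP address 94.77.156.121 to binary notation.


94 = 01011110
77 = 01001101
156 = 10011100
121 = 01111001
Binary: 01011110.01001101.10011100.01111001


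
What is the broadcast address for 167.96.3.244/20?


Network: 167.96.0.0/20
Host bits = 12
Set all host bits to 1:
Broadcast: 167.96.15.255


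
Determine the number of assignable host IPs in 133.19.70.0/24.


Host bits = 32 - 24 = 8
Total addresses = 2^8 = 256
Usable = total - 2 (network and broadcast)
Usable hosts: 254


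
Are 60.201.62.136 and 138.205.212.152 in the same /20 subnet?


Mask: 255.255.240.0
60.201.62.136 AND mask = 60.201.48.0
138.205.212.152 AND mask = 138.205.208.0
No, different subnets (60.201.48.0 vs 138.205.208.0)


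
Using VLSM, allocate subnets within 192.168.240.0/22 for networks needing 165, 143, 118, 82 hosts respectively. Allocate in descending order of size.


165 hosts -> /24 (254 usable): 192.168.240.0/24
143 hosts -> /24 (254 usable): 192.168.241.0/24
118 hosts -> /25 (126 usable): 192.168.242.0/25
82 hosts -> /25 (126 usable): 192.168.242.128/25
Allocation: 192.168.240.0/24 (165 hosts, 254 usable); 192.168.241.0/24 (143 hosts, 254 usable); 192.168.242.0/25 (118 hosts, 126 usable); 192.168.242.128/25 (82 hosts, 126 usable)


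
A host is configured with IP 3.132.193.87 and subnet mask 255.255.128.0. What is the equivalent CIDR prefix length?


Binary: 11111111.11111111.10000000.00000000
Count leading 1s
Prefix: /17


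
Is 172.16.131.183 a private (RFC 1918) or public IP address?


RFC 1918 private ranges:
  10.0.0.0/8 (10.0.0.0 - 10.255.255.255)
  172.16.0.0/12 (172.16.0.0 - 172.31.255.255)
  192.168.0.0/16 (192.168.0.0 - 192.168.255.255)
Private (in 172.16.0.0/12)


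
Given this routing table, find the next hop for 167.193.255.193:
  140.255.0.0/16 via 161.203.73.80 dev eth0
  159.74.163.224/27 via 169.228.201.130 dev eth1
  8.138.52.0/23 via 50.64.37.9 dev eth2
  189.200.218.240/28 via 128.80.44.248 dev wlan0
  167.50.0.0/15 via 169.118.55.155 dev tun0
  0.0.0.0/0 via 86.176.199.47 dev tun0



Longest prefix match for 167.193.255.193:
  /16 140.255.0.0: no
  /27 159.74.163.224: no
  /23 8.138.52.0: no
  /28 189.200.218.240: no
  /15 167.50.0.0: no
  /0 0.0.0.0: MATCH
Selected: next-hop 86.176.199.47 via tun0 (matched /0)


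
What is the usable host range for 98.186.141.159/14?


Network: 98.184.0.0
Broadcast: 98.187.255.255
First usable = network + 1
Last usable = broadcast - 1
Range: 98.184.0.1 to 98.187.255.254


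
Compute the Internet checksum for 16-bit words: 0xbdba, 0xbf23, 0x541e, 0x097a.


Sum all words (with carry folding):
+ 0xbdba = 0xbdba
+ 0xbf23 = 0x7cde
+ 0x541e = 0xd0fc
+ 0x097a = 0xda76
One's complement: ~0xda76
Checksum = 0x2589


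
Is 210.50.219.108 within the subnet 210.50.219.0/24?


Subnet network: 210.50.219.0
Test IP AND mask: 210.50.219.0
Yes, 210.50.219.108 is in 210.50.219.0/24


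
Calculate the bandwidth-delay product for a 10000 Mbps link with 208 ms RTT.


BDP = bandwidth * RTT
= 10000 Mbps * 208 ms
= 10000 * 1e6 * 208 / 1000 bits
= 2080000000 bits
= 260000000 bytes
= 253906.25 KB
BDP = 2080000000 bits (260000000 bytes)


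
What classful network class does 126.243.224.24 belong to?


First octet: 126
Binary: 01111110
0xxxxxxx -> Class A (1-126)
Class A, default mask 255.0.0.0 (/8)


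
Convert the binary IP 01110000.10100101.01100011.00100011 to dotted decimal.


01110000 = 112
10100101 = 165
01100011 = 99
00100011 = 35
IP: 112.165.99.35


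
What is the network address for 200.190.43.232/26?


IP:   11001000.10111110.00101011.11101000
Mask: 11111111.11111111.11111111.11000000
AND operation:
Net:  11001000.10111110.00101011.11000000
Network: 200.190.43.192/26


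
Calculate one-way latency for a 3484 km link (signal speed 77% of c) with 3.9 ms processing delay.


Speed = 0.77 * 3e5 km/s = 231000 km/s
Propagation delay = 3484 / 231000 = 0.0151 s = 15.0823 ms
Processing delay = 3.9 ms
Total one-way latency = 18.9823 ms


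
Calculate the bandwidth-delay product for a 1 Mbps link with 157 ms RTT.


BDP = bandwidth * RTT
= 1 Mbps * 157 ms
= 1 * 1e6 * 157 / 1000 bits
= 157000 bits
= 19625 bytes
= 19.165 KB
BDP = 157000 bits (19625 bytes)


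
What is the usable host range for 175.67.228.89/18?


Network: 175.67.192.0
Broadcast: 175.67.255.255
First usable = network + 1
Last usable = broadcast - 1
Range: 175.67.192.1 to 175.67.255.254


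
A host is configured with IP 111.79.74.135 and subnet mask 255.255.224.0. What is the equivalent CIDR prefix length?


Binary: 11111111.11111111.11100000.00000000
Count leading 1s
Prefix: /19


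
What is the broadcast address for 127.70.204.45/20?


Network: 127.70.192.0/20
Host bits = 12
Set all host bits to 1:
Broadcast: 127.70.207.255


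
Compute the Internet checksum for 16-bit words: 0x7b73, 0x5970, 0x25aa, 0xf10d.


Sum all words (with carry folding):
+ 0x7b73 = 0x7b73
+ 0x5970 = 0xd4e3
+ 0x25aa = 0xfa8d
+ 0xf10d = 0xeb9b
One's complement: ~0xeb9b
Checksum = 0x1464


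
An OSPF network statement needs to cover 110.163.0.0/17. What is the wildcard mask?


Subnet mask: 255.255.128.0
Wildcard = 255.255.255.255 - subnet mask
255 - 255 = 0
255 - 255 = 0
255 - 128 = 127
255 - 0 = 255
Wildcard: 0.0.127.255


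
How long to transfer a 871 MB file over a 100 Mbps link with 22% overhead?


Effective throughput = 100 * (1 - 22/100) = 78 Mbps
File size in Mb = 871 * 8 = 6968 Mb
Time = 6968 / 78
Time = 89.3333 seconds


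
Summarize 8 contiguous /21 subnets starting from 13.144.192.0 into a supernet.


Original prefix: /21
Number of subnets: 8 = 2^3
New prefix = 21 - 3 = 18
Supernet: 13.144.192.0/18


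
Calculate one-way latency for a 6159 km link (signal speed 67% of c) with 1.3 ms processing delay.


Speed = 0.67 * 3e5 km/s = 201000 km/s
Propagation delay = 6159 / 201000 = 0.0306 s = 30.6418 ms
Processing delay = 1.3 ms
Total one-way latency = 31.9418 ms


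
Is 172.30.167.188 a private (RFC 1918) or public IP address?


RFC 1918 private ranges:
  10.0.0.0/8 (10.0.0.0 - 10.255.255.255)
  172.16.0.0/12 (172.16.0.0 - 172.31.255.255)
  192.168.0.0/16 (192.168.0.0 - 192.168.255.255)
Private (in 172.16.0.0/12)


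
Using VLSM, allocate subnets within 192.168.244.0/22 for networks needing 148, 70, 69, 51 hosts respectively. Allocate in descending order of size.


148 hosts -> /24 (254 usable): 192.168.244.0/24
70 hosts -> /25 (126 usable): 192.168.245.0/25
69 hosts -> /25 (126 usable): 192.168.245.128/25
51 hosts -> /26 (62 usable): 192.168.246.0/26
Allocation: 192.168.244.0/24 (148 hosts, 254 usable); 192.168.245.0/25 (70 hosts, 126 usable); 192.168.245.128/25 (69 hosts, 126 usable); 192.168.246.0/26 (51 hosts, 62 usable)


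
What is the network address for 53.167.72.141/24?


IP:   00110101.10100111.01001000.10001101
Mask: 11111111.11111111.11111111.00000000
AND operation:
Net:  00110101.10100111.01001000.00000000
Network: 53.167.72.0/24


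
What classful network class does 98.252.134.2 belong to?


First octet: 98
Binary: 01100010
0xxxxxxx -> Class A (1-126)
Class A, default mask 255.0.0.0 (/8)


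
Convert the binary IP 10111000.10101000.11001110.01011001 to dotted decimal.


10111000 = 184
10101000 = 168
11001110 = 206
01011001 = 89
IP: 184.168.206.89


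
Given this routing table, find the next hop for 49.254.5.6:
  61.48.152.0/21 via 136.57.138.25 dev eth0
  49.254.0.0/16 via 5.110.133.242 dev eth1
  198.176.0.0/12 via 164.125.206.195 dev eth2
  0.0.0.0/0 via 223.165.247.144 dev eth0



Longest prefix match for 49.254.5.6:
  /21 61.48.152.0: no
  /16 49.254.0.0: MATCH
  /12 198.176.0.0: no
  /0 0.0.0.0: MATCH
Selected: next-hop 5.110.133.242 via eth1 (matched /16)


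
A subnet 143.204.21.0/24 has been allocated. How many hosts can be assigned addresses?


Host bits = 32 - 24 = 8
Total addresses = 2^8 = 256
Usable = total - 2 (network and broadcast)
Usable hosts: 254


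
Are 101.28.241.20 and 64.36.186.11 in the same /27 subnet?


Mask: 255.255.255.224
101.28.241.20 AND mask = 101.28.241.0
64.36.186.11 AND mask = 64.36.186.0
No, different subnets (101.28.241.0 vs 64.36.186.0)


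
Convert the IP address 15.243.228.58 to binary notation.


15 = 00001111
243 = 11110011
228 = 11100100
58 = 00111010
Binary: 00001111.11110011.11100100.00111010


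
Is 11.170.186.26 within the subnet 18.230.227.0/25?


Subnet network: 18.230.227.0
Test IP AND mask: 11.170.186.0
No, 11.170.186.26 is not in 18.230.227.0/25


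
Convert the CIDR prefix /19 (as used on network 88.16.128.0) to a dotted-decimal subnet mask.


/19 means 19 network bits, 13 host bits
Binary: 11111111111111111110000000000000
Mask: 255.255.224.0


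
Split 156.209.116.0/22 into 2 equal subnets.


New prefix = 22 + 1 = 23
Each subnet has 512 addresses
  156.209.116.0/23
  156.209.118.0/23
Subnets: 156.209.116.0/23, 156.209.118.0/23


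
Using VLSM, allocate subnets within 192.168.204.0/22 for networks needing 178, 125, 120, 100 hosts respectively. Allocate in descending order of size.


178 hosts -> /24 (254 usable): 192.168.204.0/24
125 hosts -> /25 (126 usable): 192.168.205.0/25
120 hosts -> /25 (126 usable): 192.168.205.128/25
100 hosts -> /25 (126 usable): 192.168.206.0/25
Allocation: 192.168.204.0/24 (178 hosts, 254 usable); 192.168.205.0/25 (125 hosts, 126 usable); 192.168.205.128/25 (120 hosts, 126 usable); 192.168.206.0/25 (100 hosts, 126 usable)


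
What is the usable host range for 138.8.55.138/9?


Network: 138.0.0.0
Broadcast: 138.127.255.255
First usable = network + 1
Last usable = broadcast - 1
Range: 138.0.0.1 to 138.127.255.254


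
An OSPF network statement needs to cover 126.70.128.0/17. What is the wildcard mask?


Subnet mask: 255.255.128.0
Wildcard = 255.255.255.255 - subnet mask
255 - 255 = 0
255 - 255 = 0
255 - 128 = 127
255 - 0 = 255
Wildcard: 0.0.127.255


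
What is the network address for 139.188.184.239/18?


IP:   10001011.10111100.10111000.11101111
Mask: 11111111.11111111.11000000.00000000
AND operation:
Net:  10001011.10111100.10000000.00000000
Network: 139.188.128.0/18


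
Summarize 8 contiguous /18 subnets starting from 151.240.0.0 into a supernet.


Original prefix: /18
Number of subnets: 8 = 2^3
New prefix = 18 - 3 = 15
Supernet: 151.240.0.0/15


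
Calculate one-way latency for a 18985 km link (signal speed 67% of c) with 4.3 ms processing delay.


Speed = 0.67 * 3e5 km/s = 201000 km/s
Propagation delay = 18985 / 201000 = 0.0945 s = 94.4527 ms
Processing delay = 4.3 ms
Total one-way latency = 98.7527 ms


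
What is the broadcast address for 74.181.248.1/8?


Network: 74.0.0.0/8
Host bits = 24
Set all host bits to 1:
Broadcast: 74.255.255.255


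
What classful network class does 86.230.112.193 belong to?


First octet: 86
Binary: 01010110
0xxxxxxx -> Class A (1-126)
Class A, default mask 255.0.0.0 (/8)


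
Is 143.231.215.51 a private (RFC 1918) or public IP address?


RFC 1918 private ranges:
  10.0.0.0/8 (10.0.0.0 - 10.255.255.255)
  172.16.0.0/12 (172.16.0.0 - 172.31.255.255)
  192.168.0.0/16 (192.168.0.0 - 192.168.255.255)
Public (not in any RFC 1918 range)


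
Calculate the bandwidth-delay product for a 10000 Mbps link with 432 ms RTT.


BDP = bandwidth * RTT
= 10000 Mbps * 432 ms
= 10000 * 1e6 * 432 / 1000 bits
= 4320000000 bits
= 540000000 bytes
= 527343.75 KB
BDP = 4320000000 bits (540000000 bytes)


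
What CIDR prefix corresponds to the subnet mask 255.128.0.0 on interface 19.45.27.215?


Binary: 11111111.10000000.00000000.00000000
Count leading 1s
Prefix: /9


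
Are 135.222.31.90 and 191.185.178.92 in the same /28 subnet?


Mask: 255.255.255.240
135.222.31.90 AND mask = 135.222.31.80
191.185.178.92 AND mask = 191.185.178.80
No, different subnets (135.222.31.80 vs 191.185.178.80)


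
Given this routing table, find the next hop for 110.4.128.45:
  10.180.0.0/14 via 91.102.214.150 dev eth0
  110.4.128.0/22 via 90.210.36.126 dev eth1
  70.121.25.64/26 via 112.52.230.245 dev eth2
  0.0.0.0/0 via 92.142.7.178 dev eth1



Longest prefix match for 110.4.128.45:
  /14 10.180.0.0: no
  /22 110.4.128.0: MATCH
  /26 70.121.25.64: no
  /0 0.0.0.0: MATCH
Selected: next-hop 90.210.36.126 via eth1 (matched /22)


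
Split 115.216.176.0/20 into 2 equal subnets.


New prefix = 20 + 1 = 21
Each subnet has 2048 addresses
  115.216.176.0/21
  115.216.184.0/21
Subnets: 115.216.176.0/21, 115.216.184.0/21


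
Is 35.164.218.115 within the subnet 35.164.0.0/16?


Subnet network: 35.164.0.0
Test IP AND mask: 35.164.0.0
Yes, 35.164.218.115 is in 35.164.0.0/16


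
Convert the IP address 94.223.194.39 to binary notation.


94 = 01011110
223 = 11011111
194 = 11000010
39 = 00100111
Binary: 01011110.11011111.11000010.00100111


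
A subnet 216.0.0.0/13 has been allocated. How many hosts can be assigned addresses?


Host bits = 32 - 13 = 19
Total addresses = 2^19 = 524288
Usable = total - 2 (network and broadcast)
Usable hosts: 524286


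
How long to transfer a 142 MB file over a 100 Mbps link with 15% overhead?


Effective throughput = 100 * (1 - 15/100) = 85 Mbps
File size in Mb = 142 * 8 = 1136 Mb
Time = 1136 / 85
Time = 13.3647 seconds


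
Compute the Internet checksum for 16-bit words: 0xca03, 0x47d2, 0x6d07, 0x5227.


Sum all words (with carry folding):
+ 0xca03 = 0xca03
+ 0x47d2 = 0x11d6
+ 0x6d07 = 0x7edd
+ 0x5227 = 0xd104
One's complement: ~0xd104
Checksum = 0x2efb


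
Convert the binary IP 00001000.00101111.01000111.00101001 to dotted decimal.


00001000 = 8
00101111 = 47
01000111 = 71
00101001 = 41
IP: 8.47.71.41


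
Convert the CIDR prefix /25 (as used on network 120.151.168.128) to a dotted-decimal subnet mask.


/25 means 25 network bits, 7 host bits
Binary: 11111111111111111111111110000000
Mask: 255.255.255.128


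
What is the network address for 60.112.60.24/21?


IP:   00111100.01110000.00111100.00011000
Mask: 11111111.11111111.11111000.00000000
AND operation:
Net:  00111100.01110000.00111000.00000000
Network: 60.112.56.0/21


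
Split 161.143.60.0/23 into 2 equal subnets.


New prefix = 23 + 1 = 24
Each subnet has 256 addresses
  161.143.60.0/24
  161.143.61.0/24
Subnets: 161.143.60.0/24, 161.143.61.0/24


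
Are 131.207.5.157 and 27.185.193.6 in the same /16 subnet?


Mask: 255.255.0.0
131.207.5.157 AND mask = 131.207.0.0
27.185.193.6 AND mask = 27.185.0.0
No, different subnets (131.207.0.0 vs 27.185.0.0)


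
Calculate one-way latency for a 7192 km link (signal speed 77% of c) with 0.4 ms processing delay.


Speed = 0.77 * 3e5 km/s = 231000 km/s
Propagation delay = 7192 / 231000 = 0.0311 s = 31.1342 ms
Processing delay = 0.4 ms
Total one-way latency = 31.5342 ms


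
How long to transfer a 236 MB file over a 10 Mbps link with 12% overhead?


Effective throughput = 10 * (1 - 12/100) = 8.8 Mbps
File size in Mb = 236 * 8 = 1888 Mb
Time = 1888 / 8.8
Time = 214.5455 seconds


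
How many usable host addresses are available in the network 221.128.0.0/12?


Host bits = 32 - 12 = 20
Total addresses = 2^20 = 1048576
Usable = total - 2 (network and broadcast)
Usable hosts: 1048574


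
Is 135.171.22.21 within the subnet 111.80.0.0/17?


Subnet network: 111.80.0.0
Test IP AND mask: 135.171.0.0
No, 135.171.22.21 is not in 111.80.0.0/17


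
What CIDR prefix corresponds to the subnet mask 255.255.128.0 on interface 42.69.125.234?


Binary: 11111111.11111111.10000000.00000000
Count leading 1s
Prefix: /17


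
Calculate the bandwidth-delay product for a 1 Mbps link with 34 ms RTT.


BDP = bandwidth * RTT
= 1 Mbps * 34 ms
= 1 * 1e6 * 34 / 1000 bits
= 34000 bits
= 4250 bytes
= 4.1504 KB
BDP = 34000 bits (4250 bytes)


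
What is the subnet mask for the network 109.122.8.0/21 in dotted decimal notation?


/21 means 21 network bits, 11 host bits
Binary: 11111111111111111111100000000000
Mask: 255.255.248.0


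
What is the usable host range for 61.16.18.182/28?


Network: 61.16.18.176
Broadcast: 61.16.18.191
First usable = network + 1
Last usable = broadcast - 1
Range: 61.16.18.177 to 61.16.18.190


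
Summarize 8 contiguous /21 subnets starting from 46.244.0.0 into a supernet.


Original prefix: /21
Number of subnets: 8 = 2^3
New prefix = 21 - 3 = 18
Supernet: 46.244.0.0/18


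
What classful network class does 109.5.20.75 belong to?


First octet: 109
Binary: 01101101
0xxxxxxx -> Class A (1-126)
Class A, default mask 255.0.0.0 (/8)


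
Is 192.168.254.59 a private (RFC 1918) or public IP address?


RFC 1918 private ranges:
  10.0.0.0/8 (10.0.0.0 - 10.255.255.255)
  172.16.0.0/12 (172.16.0.0 - 172.31.255.255)
  192.168.0.0/16 (192.168.0.0 - 192.168.255.255)
Private (in 192.168.0.0/16)


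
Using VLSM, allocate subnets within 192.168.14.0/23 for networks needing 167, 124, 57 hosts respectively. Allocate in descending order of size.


167 hosts -> /24 (254 usable): 192.168.14.0/24
124 hosts -> /25 (126 usable): 192.168.15.0/25
57 hosts -> /26 (62 usable): 192.168.15.128/26
Allocation: 192.168.14.0/24 (167 hosts, 254 usable); 192.168.15.0/25 (124 hosts, 126 usable); 192.168.15.128/26 (57 hosts, 62 usable)


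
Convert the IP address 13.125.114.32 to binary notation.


13 = 00001101
125 = 01111101
114 = 01110010
32 = 00100000
Binary: 00001101.01111101.01110010.00100000


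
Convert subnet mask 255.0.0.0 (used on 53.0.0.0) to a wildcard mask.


Subnet mask: 255.0.0.0
Wildcard = 255.255.255.255 - subnet mask
255 - 255 = 0
255 - 0 = 255
255 - 0 = 255
255 - 0 = 255
Wildcard: 0.255.255.255


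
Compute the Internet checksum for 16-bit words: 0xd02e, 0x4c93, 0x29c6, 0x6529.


Sum all words (with carry folding):
+ 0xd02e = 0xd02e
+ 0x4c93 = 0x1cc2
+ 0x29c6 = 0x4688
+ 0x6529 = 0xabb1
One's complement: ~0xabb1
Checksum = 0x544e


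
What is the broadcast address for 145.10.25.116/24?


Network: 145.10.25.0/24
Host bits = 8
Set all host bits to 1:
Broadcast: 145.10.25.255


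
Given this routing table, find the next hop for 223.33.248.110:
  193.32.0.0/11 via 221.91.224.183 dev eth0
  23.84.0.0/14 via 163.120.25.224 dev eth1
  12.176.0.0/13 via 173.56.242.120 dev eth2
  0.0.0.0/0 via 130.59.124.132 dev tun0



Longest prefix match for 223.33.248.110:
  /11 193.32.0.0: no
  /14 23.84.0.0: no
  /13 12.176.0.0: no
  /0 0.0.0.0: MATCH
Selected: next-hop 130.59.124.132 via tun0 (matched /0)


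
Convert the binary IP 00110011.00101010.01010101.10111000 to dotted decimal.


00110011 = 51
00101010 = 42
01010101 = 85
10111000 = 184
IP: 51.42.85.184


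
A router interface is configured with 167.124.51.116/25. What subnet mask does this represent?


/25 means 25 network bits, 7 host bits
Binary: 11111111111111111111111110000000
Mask: 255.255.255.128


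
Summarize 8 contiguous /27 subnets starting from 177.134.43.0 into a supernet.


Original prefix: /27
Number of subnets: 8 = 2^3
New prefix = 27 - 3 = 24
Supernet: 177.134.43.0/24


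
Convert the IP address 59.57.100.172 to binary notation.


59 = 00111011
57 = 00111001
100 = 01100100
172 = 10101100
Binary: 00111011.00111001.01100100.10101100


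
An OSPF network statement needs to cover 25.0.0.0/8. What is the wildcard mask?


Subnet mask: 255.0.0.0
Wildcard = 255.255.255.255 - subnet mask
255 - 255 = 0
255 - 0 = 255
255 - 0 = 255
255 - 0 = 255
Wildcard: 0.255.255.255


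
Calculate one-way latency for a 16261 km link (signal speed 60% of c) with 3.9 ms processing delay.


Speed = 0.6 * 3e5 km/s = 180000 km/s
Propagation delay = 16261 / 180000 = 0.0903 s = 90.3389 ms
Processing delay = 3.9 ms
Total one-way latency = 94.2389 ms


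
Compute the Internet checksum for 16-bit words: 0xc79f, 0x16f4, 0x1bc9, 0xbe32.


Sum all words (with carry folding):
+ 0xc79f = 0xc79f
+ 0x16f4 = 0xde93
+ 0x1bc9 = 0xfa5c
+ 0xbe32 = 0xb88f
One's complement: ~0xb88f
Checksum = 0x4770


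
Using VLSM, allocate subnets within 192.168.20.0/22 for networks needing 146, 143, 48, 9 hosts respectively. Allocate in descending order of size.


146 hosts -> /24 (254 usable): 192.168.20.0/24
143 hosts -> /24 (254 usable): 192.168.21.0/24
48 hosts -> /26 (62 usable): 192.168.22.0/26
9 hosts -> /28 (14 usable): 192.168.22.64/28
Allocation: 192.168.20.0/24 (146 hosts, 254 usable); 192.168.21.0/24 (143 hosts, 254 usable); 192.168.22.0/26 (48 hosts, 62 usable); 192.168.22.64/28 (9 hosts, 14 usable)


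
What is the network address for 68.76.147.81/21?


IP:   01000100.01001100.10010011.01010001
Mask: 11111111.11111111.11111000.00000000
AND operation:
Net:  01000100.01001100.10010000.00000000
Network: 68.76.144.0/21


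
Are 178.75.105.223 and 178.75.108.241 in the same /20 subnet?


Mask: 255.255.240.0
178.75.105.223 AND mask = 178.75.96.0
178.75.108.241 AND mask = 178.75.96.0
Yes, same subnet (178.75.96.0)


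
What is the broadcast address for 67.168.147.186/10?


Network: 67.128.0.0/10
Host bits = 22
Set all host bits to 1:
Broadcast: 67.191.255.255


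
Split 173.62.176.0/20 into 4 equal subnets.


New prefix = 20 + 2 = 22
Each subnet has 1024 addresses
  173.62.176.0/22
  173.62.180.0/22
  173.62.184.0/22
  173.62.188.0/22
Subnets: 173.62.176.0/22, 173.62.180.0/22, 173.62.184.0/22, 173.62.188.0/22


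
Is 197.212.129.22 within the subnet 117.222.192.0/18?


Subnet network: 117.222.192.0
Test IP AND mask: 197.212.128.0
No, 197.212.129.22 is not in 117.222.192.0/18


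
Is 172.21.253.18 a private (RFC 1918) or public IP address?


RFC 1918 private ranges:
  10.0.0.0/8 (10.0.0.0 - 10.255.255.255)
  172.16.0.0/12 (172.16.0.0 - 172.31.255.255)
  192.168.0.0/16 (192.168.0.0 - 192.168.255.255)
Private (in 172.16.0.0/12)


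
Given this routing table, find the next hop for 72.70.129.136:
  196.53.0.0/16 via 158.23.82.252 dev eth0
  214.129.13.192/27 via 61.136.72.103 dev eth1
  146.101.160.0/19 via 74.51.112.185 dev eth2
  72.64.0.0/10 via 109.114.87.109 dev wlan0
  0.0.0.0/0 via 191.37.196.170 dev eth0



Longest prefix match for 72.70.129.136:
  /16 196.53.0.0: no
  /27 214.129.13.192: no
  /19 146.101.160.0: no
  /10 72.64.0.0: MATCH
  /0 0.0.0.0: MATCH
Selected: next-hop 109.114.87.109 via wlan0 (matched /10)


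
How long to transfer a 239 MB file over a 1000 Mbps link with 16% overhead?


Effective throughput = 1000 * (1 - 16/100) = 840 Mbps
File size in Mb = 239 * 8 = 1912 Mb
Time = 1912 / 840
Time = 2.2762 seconds


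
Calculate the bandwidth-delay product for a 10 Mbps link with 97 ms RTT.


BDP = bandwidth * RTT
= 10 Mbps * 97 ms
= 10 * 1e6 * 97 / 1000 bits
= 970000 bits
= 121250 bytes
= 118.4082 KB
BDP = 970000 bits (121250 bytes)


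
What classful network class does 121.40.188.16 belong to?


First octet: 121
Binary: 01111001
0xxxxxxx -> Class A (1-126)
Class A, default mask 255.0.0.0 (/8)


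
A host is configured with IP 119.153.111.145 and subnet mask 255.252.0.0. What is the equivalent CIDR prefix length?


Binary: 11111111.11111100.00000000.00000000
Count leading 1s
Prefix: /14


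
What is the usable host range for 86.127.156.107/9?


Network: 86.0.0.0
Broadcast: 86.127.255.255
First usable = network + 1
Last usable = broadcast - 1
Range: 86.0.0.1 to 86.127.255.254


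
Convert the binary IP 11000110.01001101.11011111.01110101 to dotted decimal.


11000110 = 198
01001101 = 77
11011111 = 223
01110101 = 117
IP: 198.77.223.117


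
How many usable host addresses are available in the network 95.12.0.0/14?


Host bits = 32 - 14 = 18
Total addresses = 2^18 = 262144
Usable = total - 2 (network and broadcast)
Usable hosts: 262142


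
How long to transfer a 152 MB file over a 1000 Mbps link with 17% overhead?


Effective throughput = 1000 * (1 - 17/100) = 830 Mbps
File size in Mb = 152 * 8 = 1216 Mb
Time = 1216 / 830
Time = 1.4651 seconds


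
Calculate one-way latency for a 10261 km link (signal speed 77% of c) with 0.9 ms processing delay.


Speed = 0.77 * 3e5 km/s = 231000 km/s
Propagation delay = 10261 / 231000 = 0.0444 s = 44.4199 ms
Processing delay = 0.9 ms
Total one-way latency = 45.3199 ms


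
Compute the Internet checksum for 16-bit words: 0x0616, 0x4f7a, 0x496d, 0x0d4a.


Sum all words (with carry folding):
+ 0x0616 = 0x0616
+ 0x4f7a = 0x5590
+ 0x496d = 0x9efd
+ 0x0d4a = 0xac47
One's complement: ~0xac47
Checksum = 0x53b8
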